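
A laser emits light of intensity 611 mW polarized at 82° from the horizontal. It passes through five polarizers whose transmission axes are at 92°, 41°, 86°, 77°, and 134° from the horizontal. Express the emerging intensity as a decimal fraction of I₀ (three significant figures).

By Malus's law, I₁ = 611 mW · cos²(10°) = 592.6 mW.
I₂ = I₁ · cos²(51°) = 592.6 · 0.396 = 234.7 mW.
I₃ = I₂ · cos²(45°) = 234.7 · 0.5 = 117.3 mW.
I₄ = I₃ · cos²(9°) = 117.3 · 0.9755 = 114.5 mW.
I₅ = I₄ · cos²(57°) = 114.5 · 0.2966 = 33.96 mW.
Transmitted fraction = 0.05557.

I/I₀ ≈ 0.0556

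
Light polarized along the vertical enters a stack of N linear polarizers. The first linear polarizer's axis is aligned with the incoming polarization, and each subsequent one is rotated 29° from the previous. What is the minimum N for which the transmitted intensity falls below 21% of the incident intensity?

N = 7

First polarizer is aligned with the polarization: full transmission.
Each further stage multiplies by cos²(29°) = 0.765.
After N polarizers: T = 0.765^(N−1). Require T < 0.21 ⇒ N−1 > ln(0.21)/ln(0.765) = 5.82, so N−1 ≥ 6 and N = 7.
Check: N=7 gives T = 0.2004 < 0.21; N=6 gives T = 0.2619.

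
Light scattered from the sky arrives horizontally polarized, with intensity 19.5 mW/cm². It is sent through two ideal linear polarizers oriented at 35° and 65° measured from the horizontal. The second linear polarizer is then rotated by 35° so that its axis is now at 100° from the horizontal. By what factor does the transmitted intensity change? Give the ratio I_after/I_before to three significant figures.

I_new/I_old ≈ 0.238

Before rotation:
I₁ = I₀ cos²(35° − 0°) = I₀ cos²(35°) = 0.671 I₀.
I₂ = I₁ cos²(65° − 35°) = 0.671 I₀ · cos²(30°) = 0.5033 I₀.
After rotation:
I₁ = I₀ cos²(35° − 0°) = I₀ cos²(35°) = 0.671 I₀.
I₂ = I₁ cos²(100° − 35°) = 0.671 I₀ · cos²(65°) = 0.1198 I₀.
Ratio = 0.1198 / 0.5033 = 0.2381.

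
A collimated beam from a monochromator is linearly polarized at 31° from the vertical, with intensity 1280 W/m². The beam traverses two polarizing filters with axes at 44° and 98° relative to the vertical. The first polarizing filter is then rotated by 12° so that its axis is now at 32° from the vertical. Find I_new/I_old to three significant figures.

I_new/I_old ≈ 0.504

Before rotation:
I₁ = I₀ cos²(44° − 31°) = I₀ cos²(13°) = 0.9494 I₀.
I₂ = I₁ cos²(98° − 44°) = 0.9494 I₀ · cos²(54°) = 0.328 I₀.
After rotation:
I₁ = I₀ cos²(32° − 31°) = I₀ cos²(1°) = 0.9997 I₀.
I₂ = I₁ cos²(98° − 32°) = 0.9997 I₀ · cos²(66°) = 0.1654 I₀.
Ratio = 0.1654 / 0.328 = 0.5042.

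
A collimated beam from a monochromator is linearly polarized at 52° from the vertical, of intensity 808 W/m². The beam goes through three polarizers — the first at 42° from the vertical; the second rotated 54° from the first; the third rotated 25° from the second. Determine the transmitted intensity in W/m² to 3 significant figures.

I ≈ 222 W/m²

I₁ = 808 W/m² · cos²(10°) = 783.6 W/m².
I₂ = I₁ · cos²(54°) = 783.6 · 0.3455 = 270.7 W/m².
I₃ = I₂ · cos²(25°) = 270.7 · 0.8214 = 222.4 W/m².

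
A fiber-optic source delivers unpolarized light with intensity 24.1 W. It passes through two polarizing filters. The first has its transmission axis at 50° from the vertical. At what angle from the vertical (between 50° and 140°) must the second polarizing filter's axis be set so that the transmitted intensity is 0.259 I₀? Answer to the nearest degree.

θ ≈ 94°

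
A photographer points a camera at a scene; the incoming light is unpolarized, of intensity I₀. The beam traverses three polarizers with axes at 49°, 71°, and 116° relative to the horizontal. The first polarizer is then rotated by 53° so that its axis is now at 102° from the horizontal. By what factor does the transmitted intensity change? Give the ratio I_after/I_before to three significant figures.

I_new/I_old ≈ 0.855

Before rotation:
Unpolarized light through the first polarizer → I₁ = ½ I₀, now polarized at 49°.
I₂ = I₁ cos²(71° − 49°) = 0.5 I₀ · cos²(22°) = 0.4298 I₀.
I₃ = I₂ cos²(116° − 71°) = 0.4298 I₀ · cos²(45°) = 0.2149 I₀.
After rotation:
Unpolarized light through the first polarizer → I₁ = ½ I₀, now polarized at 102°.
I₂ = I₁ cos²(71° − 102°) = 0.5 I₀ · cos²(31°) = 0.3674 I₀.
I₃ = I₂ cos²(116° − 71°) = 0.3674 I₀ · cos²(45°) = 0.1837 I₀.
Ratio = 0.1837 / 0.2149 = 0.8547.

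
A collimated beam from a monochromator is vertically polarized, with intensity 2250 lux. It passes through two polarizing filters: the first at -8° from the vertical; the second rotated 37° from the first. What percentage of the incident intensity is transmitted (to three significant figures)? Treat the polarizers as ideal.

By Malus's law, I₁ = 2250 lux · cos²(8°) = 2206 lux.
I₂ = I₁ · cos²(37°) = 2206 · 0.6378 = 1407 lux.
That is 62.55% of the incident intensity.

≈ 62.5%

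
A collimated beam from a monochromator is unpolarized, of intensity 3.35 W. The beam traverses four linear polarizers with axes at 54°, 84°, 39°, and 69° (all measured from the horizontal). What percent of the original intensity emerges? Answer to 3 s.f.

≈ 14.1%

Unpolarized light through the first polarizer → I₁ = 3.35 W/2 = 1.675 W, polarized at 54°.
I₂ = I₁ · cos²(30°) = 1.675 · 0.75 = 1.256 W.
I₃ = I₂ · cos²(45°) = 1.256 · 0.5 = 0.6281 W.
I₄ = I₃ · cos²(30°) = 0.6281 · 0.75 = 0.4711 W.
That is 14.06% of the incident intensity.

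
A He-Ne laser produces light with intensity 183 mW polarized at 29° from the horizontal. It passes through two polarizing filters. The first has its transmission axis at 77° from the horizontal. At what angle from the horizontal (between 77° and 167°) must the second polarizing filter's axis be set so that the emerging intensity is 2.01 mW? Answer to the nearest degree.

I₁ = I₀ cos²(77° − 29°) = I₀ cos²(48°) = 0.4477 I₀.
Target fraction: 2.01 / 183 mW = 0.01098 of I₀.
Need I₂/I₀ = 0.01098, so cos²(θ − 77°) = 0.01098 / 0.4477 = 0.02453.
θ − 77° = arccos(√0.02453) = 81.0°, giving θ ≈ 77 + 81.0 = 158.0°.

θ ≈ 158°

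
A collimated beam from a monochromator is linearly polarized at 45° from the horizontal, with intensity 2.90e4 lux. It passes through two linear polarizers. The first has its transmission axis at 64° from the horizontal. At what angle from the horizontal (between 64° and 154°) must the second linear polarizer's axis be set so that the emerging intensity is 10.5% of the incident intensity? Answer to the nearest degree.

By Malus's law, I₁ = I₀ cos²(64° − 45°) = I₀ cos²(19°) = 0.894 I₀.
Need I₂/I₀ = 0.105, so cos²(θ − 64°) = 0.105 / 0.894 = 0.1174.
θ − 64° = arccos(√0.1174) = 70.0°, giving θ ≈ 64 + 70.0 = 134.0°.

θ ≈ 134°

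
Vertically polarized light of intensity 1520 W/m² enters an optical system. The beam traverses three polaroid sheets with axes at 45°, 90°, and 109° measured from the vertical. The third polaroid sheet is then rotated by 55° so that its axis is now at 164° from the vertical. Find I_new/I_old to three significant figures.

I_new/I_old ≈ 0.0850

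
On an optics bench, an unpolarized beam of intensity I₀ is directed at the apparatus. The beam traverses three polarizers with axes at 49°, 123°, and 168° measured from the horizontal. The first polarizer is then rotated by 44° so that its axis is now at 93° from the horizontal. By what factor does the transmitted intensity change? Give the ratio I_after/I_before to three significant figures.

Before rotation:
Unpolarized light through the first polarizer → I₁ = ½ I₀, now polarized at 49°.
I₂ = I₁ cos²(123° − 49°) = 0.5 I₀ · cos²(74°) = 0.03799 I₀.
I₃ = I₂ cos²(168° − 123°) = 0.03799 I₀ · cos²(45°) = 0.01899 I₀.
After rotation:
Unpolarized light through the first polarizer → I₁ = ½ I₀, now polarized at 93°.
I₂ = I₁ cos²(123° − 93°) = 0.5 I₀ · cos²(30°) = 0.375 I₀.
I₃ = I₂ cos²(168° − 123°) = 0.375 I₀ · cos²(45°) = 0.1875 I₀.
Ratio = 0.1875 / 0.01899 = 9.872.

I_new/I_old ≈ 9.87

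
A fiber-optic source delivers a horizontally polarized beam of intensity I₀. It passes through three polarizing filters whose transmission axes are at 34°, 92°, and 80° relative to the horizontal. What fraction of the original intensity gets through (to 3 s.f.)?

≈ 0.185 I₀

By Malus's law, I₁ = I₀ cos²(34° − 0°) = I₀ cos²(34°) = 0.6873 I₀.
I₂ = I₁ cos²(92° − 34°) = 0.6873 I₀ · cos²(58°) = 0.193 I₀.
I₃ = I₂ cos²(80° − 92°) = 0.193 I₀ · cos²(12°) = 0.1847 I₀.
Transmitted fraction = 0.1847.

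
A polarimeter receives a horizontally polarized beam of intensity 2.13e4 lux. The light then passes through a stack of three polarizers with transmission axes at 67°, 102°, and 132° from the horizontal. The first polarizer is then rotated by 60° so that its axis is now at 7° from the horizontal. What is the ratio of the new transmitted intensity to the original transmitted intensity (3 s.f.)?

I_new/I_old ≈ 0.0730

Before rotation:
By Malus's law, I₁ = I₀ cos²(67° − 0°) = I₀ cos²(67°) = 0.1527 I₀.
I₂ = I₁ cos²(102° − 67°) = 0.1527 I₀ · cos²(35°) = 0.1024 I₀.
I₃ = I₂ cos²(132° − 102°) = 0.1024 I₀ · cos²(30°) = 0.07683 I₀.
After rotation:
I₁ = I₀ cos²(7° − 0°) = I₀ cos²(7°) = 0.9851 I₀.
Angle between axes 1 and 2: 85°. I₂ = 0.9851 I₀ · cos²(85°) = 0.007483 I₀.
I₃ = I₂ cos²(132° − 102°) = 0.007483 I₀ · cos²(30°) = 0.005612 I₀.
Ratio = 0.005612 / 0.07683 = 0.07305.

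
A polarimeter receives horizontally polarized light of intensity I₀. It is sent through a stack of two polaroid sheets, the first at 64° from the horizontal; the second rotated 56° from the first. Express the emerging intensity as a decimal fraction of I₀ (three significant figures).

≈ 0.0601 I₀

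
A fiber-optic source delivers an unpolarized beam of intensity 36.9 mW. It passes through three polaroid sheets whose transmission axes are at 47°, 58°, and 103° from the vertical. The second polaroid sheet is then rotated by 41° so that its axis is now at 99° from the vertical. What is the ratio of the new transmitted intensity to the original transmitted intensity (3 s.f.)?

I_new/I_old ≈ 0.783

Before rotation:
Unpolarized light through the first polarizer → I₁ = ½ I₀, now polarized at 47°.
I₂ = I₁ cos²(58° − 47°) = 0.5 I₀ · cos²(11°) = 0.4818 I₀.
I₃ = I₂ cos²(103° − 58°) = 0.4818 I₀ · cos²(45°) = 0.2409 I₀.
After rotation:
Unpolarized light through the first polarizer → I₁ = ½ I₀, now polarized at 47°.
I₂ = I₁ cos²(99° − 47°) = 0.5 I₀ · cos²(52°) = 0.1895 I₀.
I₃ = I₂ cos²(103° − 99°) = 0.1895 I₀ · cos²(4°) = 0.1886 I₀.
Ratio = 0.1886 / 0.2409 = 0.7829.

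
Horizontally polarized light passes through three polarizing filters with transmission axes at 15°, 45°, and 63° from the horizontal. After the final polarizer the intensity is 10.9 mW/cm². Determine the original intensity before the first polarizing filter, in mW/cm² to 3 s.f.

I₁ = I₀ cos²(15° − 0°) = I₀ cos²(15°) = 0.933 I₀.
I₂ = I₁ cos²(45° − 15°) = 0.933 I₀ · cos²(30°) = 0.6998 I₀.
I₃ = I₂ cos²(63° − 45°) = 0.6998 I₀ · cos²(18°) = 0.6329 I₀.
So 10.9 mW/cm² = 0.6329 I₀, giving I₀ = 10.9/0.6329 = 17.22 mW/cm².

I₀ ≈ 17.2 mW/cm²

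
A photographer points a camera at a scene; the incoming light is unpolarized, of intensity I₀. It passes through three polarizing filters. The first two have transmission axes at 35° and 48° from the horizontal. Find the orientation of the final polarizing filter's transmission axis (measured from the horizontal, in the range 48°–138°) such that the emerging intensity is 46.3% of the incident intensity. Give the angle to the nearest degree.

θ ≈ 57°

Unpolarized light through the first polarizer → I₁ = ½ I₀, now polarized at 35°.
I₂ = I₁ cos²(48° − 35°) = 0.5 I₀ · cos²(13°) = 0.4747 I₀.
Need I₃/I₀ = 0.463, so cos²(θ − 48°) = 0.463 / 0.4747 = 0.9754.
θ − 48° = arccos(√0.9754) = 9.0°, giving θ ≈ 48 + 9.0 = 57.0°.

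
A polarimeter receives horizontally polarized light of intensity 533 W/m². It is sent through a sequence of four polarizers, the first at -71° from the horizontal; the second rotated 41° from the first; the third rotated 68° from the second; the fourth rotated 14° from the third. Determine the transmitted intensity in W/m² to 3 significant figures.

I ≈ 4.25 W/m²

I₁ = 533 W/m² · cos²(71°) = 56.5 W/m².
I₂ = I₁ · cos²(41°) = 56.5 · 0.5696 = 32.18 W/m².
I₃ = I₂ · cos²(68°) = 32.18 · 0.1403 = 4.516 W/m².
I₄ = I₃ · cos²(14°) = 4.516 · 0.9415 = 4.251 W/m².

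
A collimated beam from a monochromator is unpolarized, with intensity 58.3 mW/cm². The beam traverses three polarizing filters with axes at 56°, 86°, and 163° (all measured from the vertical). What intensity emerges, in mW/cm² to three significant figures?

Unpolarized light through the first polarizer → I₁ = 58.3 mW/cm²/2 = 29.15 mW/cm², polarized at 56°.
I₂ = I₁ · cos²(30°) = 29.15 · 0.75 = 21.86 mW/cm².
I₃ = I₂ · cos²(77°) = 21.86 · 0.0506 = 1.106 mW/cm².

I ≈ 1.11 mW/cm²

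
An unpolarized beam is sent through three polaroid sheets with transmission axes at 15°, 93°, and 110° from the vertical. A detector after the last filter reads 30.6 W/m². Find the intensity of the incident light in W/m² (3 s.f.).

Unpolarized light through the first polarizer → I₁ = ½ I₀, now polarized at 15°.
I₂ = I₁ cos²(93° − 15°) = 0.5 I₀ · cos²(78°) = 0.02161 I₀.
I₃ = I₂ cos²(110° − 93°) = 0.02161 I₀ · cos²(17°) = 0.01977 I₀.
So 30.6 W/m² = 0.01977 I₀, giving I₀ = 30.6/0.01977 = 1548 W/m².

I₀ ≈ 1550 W/m²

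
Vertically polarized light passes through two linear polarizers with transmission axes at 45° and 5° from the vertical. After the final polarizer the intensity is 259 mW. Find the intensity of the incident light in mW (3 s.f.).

I₁ = I₀ cos²(45° − 0°) = I₀ cos²(45°) = 0.5 I₀.
I₂ = I₁ cos²(5° − 45°) = 0.5 I₀ · cos²(40°) = 0.2934 I₀.
So 259 mW = 0.2934 I₀, giving I₀ = 259/0.2934 = 882.7 mW.

I₀ ≈ 883 mW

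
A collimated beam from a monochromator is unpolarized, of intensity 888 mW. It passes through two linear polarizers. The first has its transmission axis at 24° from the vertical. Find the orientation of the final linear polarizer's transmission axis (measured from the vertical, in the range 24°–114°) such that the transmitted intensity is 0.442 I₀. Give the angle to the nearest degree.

θ ≈ 44°

Unpolarized light through the first polarizer → I₁ = ½ I₀, now polarized at 24°.
Need I₂/I₀ = 0.442, so cos²(θ − 24°) = 0.442 / 0.5 = 0.884.
θ − 24° = arccos(√0.884) = 19.9°, giving θ ≈ 24 + 19.9 = 43.9°.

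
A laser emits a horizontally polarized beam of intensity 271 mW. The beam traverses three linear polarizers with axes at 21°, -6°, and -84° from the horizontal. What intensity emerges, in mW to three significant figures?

I ≈ 8.11 mW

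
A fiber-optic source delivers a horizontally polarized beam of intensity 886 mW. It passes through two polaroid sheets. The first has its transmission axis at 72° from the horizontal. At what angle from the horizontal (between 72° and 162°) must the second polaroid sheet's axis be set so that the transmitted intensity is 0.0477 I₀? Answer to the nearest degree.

θ ≈ 117°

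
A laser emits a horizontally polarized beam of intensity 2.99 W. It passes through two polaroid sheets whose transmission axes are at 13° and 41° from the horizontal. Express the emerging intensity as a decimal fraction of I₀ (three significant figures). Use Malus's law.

By Malus's law, I₁ = 2.99 W · cos²(13°) = 2.839 W.
I₂ = I₁ · cos²(28°) = 2.839 · 0.7796 = 2.213 W.
Transmitted fraction = 0.7401.

I/I₀ ≈ 0.740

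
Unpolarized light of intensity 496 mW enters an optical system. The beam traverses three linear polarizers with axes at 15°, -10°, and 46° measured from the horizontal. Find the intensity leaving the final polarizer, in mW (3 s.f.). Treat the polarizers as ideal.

Unpolarized light through the first polarizer → I₁ = 496 mW/2 = 248 mW, polarized at 15°.
I₂ = I₁ · cos²(25°) = 248 · 0.8214 = 203.7 mW.
I₃ = I₂ · cos²(56°) = 203.7 · 0.3127 = 63.7 mW.

I ≈ 63.7 mW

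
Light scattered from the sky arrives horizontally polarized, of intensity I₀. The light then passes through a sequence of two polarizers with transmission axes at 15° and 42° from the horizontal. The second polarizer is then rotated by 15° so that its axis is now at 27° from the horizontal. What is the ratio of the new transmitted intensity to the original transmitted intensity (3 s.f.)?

Before rotation:
I₁ = I₀ cos²(15° − 0°) = I₀ cos²(15°) = 0.933 I₀.
I₂ = I₁ cos²(42° − 15°) = 0.933 I₀ · cos²(27°) = 0.7407 I₀.
After rotation:
I₁ = I₀ cos²(15° − 0°) = I₀ cos²(15°) = 0.933 I₀.
I₂ = I₁ cos²(27° − 15°) = 0.933 I₀ · cos²(12°) = 0.8927 I₀.
Ratio = 0.8927 / 0.7407 = 1.205.

I_new/I_old ≈ 1.21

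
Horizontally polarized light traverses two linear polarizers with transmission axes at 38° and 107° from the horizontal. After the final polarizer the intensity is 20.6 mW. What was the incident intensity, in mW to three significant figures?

I₁ = I₀ cos²(38° − 0°) = I₀ cos²(38°) = 0.621 I₀.
I₂ = I₁ cos²(107° − 38°) = 0.621 I₀ · cos²(69°) = 0.07975 I₀.
So 20.6 mW = 0.07975 I₀, giving I₀ = 20.6/0.07975 = 258.3 mW.

I₀ ≈ 258 mW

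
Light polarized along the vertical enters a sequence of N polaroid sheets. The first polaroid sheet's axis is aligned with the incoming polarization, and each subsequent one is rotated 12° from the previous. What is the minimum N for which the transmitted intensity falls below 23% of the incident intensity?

First polarizer is aligned with the polarization: full transmission.
Each further stage multiplies by cos²(12°) = 0.9568.
After N polarizers: T = 0.9568^(N−1). Require T < 0.23 ⇒ N−1 > ln(0.23)/ln(0.9568) = 33.26, so N−1 ≥ 34 and N = 35.
Check: N=35 gives T = 0.2226 < 0.23; N=34 gives T = 0.2326.

N = 35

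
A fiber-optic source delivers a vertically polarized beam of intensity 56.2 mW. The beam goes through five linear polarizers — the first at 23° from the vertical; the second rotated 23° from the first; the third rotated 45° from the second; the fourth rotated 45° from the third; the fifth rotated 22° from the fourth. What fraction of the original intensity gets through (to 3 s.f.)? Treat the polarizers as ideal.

By Malus's law, I₁ = 56.2 mW · cos²(23°) = 47.62 mW.
I₂ = I₁ · cos²(23°) = 47.62 · 0.8473 = 40.35 mW.
I₃ = I₂ · cos²(45°) = 40.35 · 0.5 = 20.17 mW.
I₄ = I₃ · cos²(45°) = 20.17 · 0.5 = 10.09 mW.
I₅ = I₄ · cos²(22°) = 10.09 · 0.8597 = 8.672 mW.
Transmitted fraction = 0.1543.

I/I₀ ≈ 0.154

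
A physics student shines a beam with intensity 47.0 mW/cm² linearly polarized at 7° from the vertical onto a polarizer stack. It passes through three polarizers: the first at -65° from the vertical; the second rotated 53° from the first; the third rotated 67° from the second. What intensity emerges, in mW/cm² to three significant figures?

I ≈ 0.248 mW/cm²

I₁ = 47.0 mW/cm² · cos²(72°) = 4.488 mW/cm².
I₂ = I₁ · cos²(53°) = 4.488 · 0.3622 = 1.626 mW/cm².
I₃ = I₂ · cos²(67°) = 1.626 · 0.1527 = 0.2482 mW/cm².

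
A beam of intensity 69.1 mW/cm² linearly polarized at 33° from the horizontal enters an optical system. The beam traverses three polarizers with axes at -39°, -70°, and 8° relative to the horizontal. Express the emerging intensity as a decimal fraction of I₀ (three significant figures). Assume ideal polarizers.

By Malus's law, I₁ = 69.1 mW/cm² · cos²(72°) = 6.598 mW/cm².
I₂ = I₁ · cos²(31°) = 6.598 · 0.7347 = 4.848 mW/cm².
I₃ = I₂ · cos²(78°) = 4.848 · 0.04323 = 0.2096 mW/cm².
Transmitted fraction = 0.003033.

I/I₀ ≈ 0.00303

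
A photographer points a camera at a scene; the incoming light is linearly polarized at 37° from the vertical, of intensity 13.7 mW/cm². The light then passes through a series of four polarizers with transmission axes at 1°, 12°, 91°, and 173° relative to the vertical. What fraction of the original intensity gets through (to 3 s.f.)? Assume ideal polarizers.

I₁ = 13.7 mW/cm² · cos²(36°) = 8.967 mW/cm².
I₂ = I₁ · cos²(11°) = 8.967 · 0.9636 = 8.64 mW/cm².
I₃ = I₂ · cos²(79°) = 8.64 · 0.03641 = 0.3146 mW/cm².
I₄ = I₃ · cos²(82°) = 0.3146 · 0.01937 = 0.006093 mW/cm².
Transmitted fraction = 0.0004448.

I/I₀ ≈ 0.000445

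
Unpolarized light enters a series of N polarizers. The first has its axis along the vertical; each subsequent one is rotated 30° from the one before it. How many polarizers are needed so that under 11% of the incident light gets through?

N = 7

First polarizer halves the unpolarized light: factor 1/2.
Each further stage multiplies by cos²(30°) = 0.75.
After N polarizers: T = 0.5·0.75^(N−1). Require T < 0.11 ⇒ N−1 > ln(0.11/0.5)/ln(0.75) = 5.26, so N−1 ≥ 6 and N = 7.
Check: N=7 gives T = 0.08899 < 0.11; N=6 gives T = 0.1187.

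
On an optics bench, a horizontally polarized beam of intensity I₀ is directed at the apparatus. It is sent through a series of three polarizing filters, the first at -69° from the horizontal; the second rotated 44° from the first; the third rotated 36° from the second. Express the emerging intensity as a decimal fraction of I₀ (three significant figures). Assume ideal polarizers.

≈ 0.0435 I₀

I₁ = I₀ cos²(-69° − 0°) = I₀ cos²(69°) = 0.1284 I₀.
I₂ = I₁ cos²(44°) = 0.1284 · 0.5174 I₀ = 0.06645 I₀.
I₃ = I₂ cos²(36°) = 0.06645 · 0.6545 I₀ = 0.0435 I₀.
Transmitted fraction = 0.0435.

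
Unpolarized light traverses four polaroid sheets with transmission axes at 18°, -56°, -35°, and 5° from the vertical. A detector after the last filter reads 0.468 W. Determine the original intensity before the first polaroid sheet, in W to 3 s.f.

I₀ ≈ 24.1 W

Unpolarized light through the first polarizer → I₁ = ½ I₀, now polarized at 18°.
I₂ = I₁ cos²(-56° − 18°) = 0.5 I₀ · cos²(74°) = 0.03799 I₀.
I₃ = I₂ cos²(-35° + 56°) = 0.03799 I₀ · cos²(21°) = 0.03311 I₀.
I₄ = I₃ cos²(5° + 35°) = 0.03311 I₀ · cos²(40°) = 0.01943 I₀.
So 0.468 W = 0.01943 I₀, giving I₀ = 0.468/0.01943 = 24.09 W.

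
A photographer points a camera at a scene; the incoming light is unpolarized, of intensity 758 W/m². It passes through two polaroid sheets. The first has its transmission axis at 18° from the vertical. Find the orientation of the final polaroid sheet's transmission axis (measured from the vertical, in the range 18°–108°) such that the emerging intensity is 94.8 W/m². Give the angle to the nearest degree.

θ ≈ 78°

Unpolarized light through the first polarizer → I₁ = ½ I₀, now polarized at 18°.
Target fraction: 94.8 / 758 W/m² = 0.1251 of I₀.
Need I₂/I₀ = 0.1251, so cos²(θ − 18°) = 0.1251 / 0.5 = 0.2501.
θ − 18° = arccos(√0.2501) = 60.0°, giving θ ≈ 18 + 60.0 = 78.0°.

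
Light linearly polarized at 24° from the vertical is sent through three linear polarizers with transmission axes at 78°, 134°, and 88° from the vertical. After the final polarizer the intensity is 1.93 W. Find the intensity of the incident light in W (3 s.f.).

I₀ ≈ 37.0 W

By Malus's law, I₁ = I₀ cos²(78° − 24°) = I₀ cos²(54°) = 0.3455 I₀.
I₂ = I₁ cos²(134° − 78°) = 0.3455 I₀ · cos²(56°) = 0.108 I₀.
I₃ = I₂ cos²(88° − 134°) = 0.108 I₀ · cos²(46°) = 0.05213 I₀.
So 1.93 W = 0.05213 I₀, giving I₀ = 1.93/0.05213 = 37.02 W.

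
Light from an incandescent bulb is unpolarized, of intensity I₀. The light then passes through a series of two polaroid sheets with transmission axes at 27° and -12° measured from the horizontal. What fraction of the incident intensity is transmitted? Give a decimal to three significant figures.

Unpolarized light through the first polarizer → I₁ = ½ I₀, now polarized at 27°.
I₂ = I₁ cos²(-12° − 27°) = 0.5 I₀ · cos²(39°) = 0.302 I₀.
Transmitted fraction = 0.302.

≈ 0.302 I₀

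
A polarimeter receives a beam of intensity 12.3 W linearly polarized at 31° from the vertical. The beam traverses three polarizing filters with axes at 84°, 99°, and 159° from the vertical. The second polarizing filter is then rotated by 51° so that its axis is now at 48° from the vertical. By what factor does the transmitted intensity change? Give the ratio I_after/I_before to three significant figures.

Before rotation:
I₁ = I₀ cos²(84° − 31°) = I₀ cos²(53°) = 0.3622 I₀.
I₂ = I₁ cos²(99° − 84°) = 0.3622 I₀ · cos²(15°) = 0.3379 I₀.
I₃ = I₂ cos²(159° − 99°) = 0.3379 I₀ · cos²(60°) = 0.08448 I₀.
After rotation:
I₁ = I₀ cos²(84° − 31°) = I₀ cos²(53°) = 0.3622 I₀.
I₂ = I₁ cos²(48° − 84°) = 0.3622 I₀ · cos²(36°) = 0.2371 I₀.
Angle between axes 2 and 3: 69°. I₃ = 0.2371 I₀ · cos²(69°) = 0.03044 I₀.
Ratio = 0.03044 / 0.08448 = 0.3604.

I_new/I_old ≈ 0.360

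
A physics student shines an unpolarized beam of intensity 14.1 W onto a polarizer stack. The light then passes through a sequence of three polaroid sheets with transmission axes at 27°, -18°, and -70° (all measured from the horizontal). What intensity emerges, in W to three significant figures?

I ≈ 1.34 W

Unpolarized light through the first polarizer → I₁ = 14.1 W/2 = 7.05 W, polarized at 27°.
I₂ = I₁ · cos²(45°) = 7.05 · 0.5 = 3.525 W.
I₃ = I₂ · cos²(52°) = 3.525 · 0.379 = 1.336 W.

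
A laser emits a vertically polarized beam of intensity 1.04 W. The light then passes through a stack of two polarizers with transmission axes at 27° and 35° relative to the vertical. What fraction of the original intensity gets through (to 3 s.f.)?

By Malus's law, I₁ = 1.04 W · cos²(27°) = 0.8256 W.
I₂ = I₁ · cos²(8°) = 0.8256 · 0.9806 = 0.8097 W.
Transmitted fraction = 0.7785.

I/I₀ ≈ 0.779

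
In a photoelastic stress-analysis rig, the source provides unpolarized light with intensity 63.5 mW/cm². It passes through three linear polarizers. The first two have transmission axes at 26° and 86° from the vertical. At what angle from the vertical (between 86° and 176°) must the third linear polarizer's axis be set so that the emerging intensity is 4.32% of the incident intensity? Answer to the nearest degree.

θ ≈ 140°

Unpolarized light through the first polarizer → I₁ = ½ I₀, now polarized at 26°.
I₂ = I₁ cos²(86° − 26°) = 0.5 I₀ · cos²(60°) = 0.125 I₀.
Need I₃/I₀ = 0.0432, so cos²(θ − 86°) = 0.0432 / 0.125 = 0.3456.
θ − 86° = arccos(√0.3456) = 54.0°, giving θ ≈ 86 + 54.0 = 140.0°.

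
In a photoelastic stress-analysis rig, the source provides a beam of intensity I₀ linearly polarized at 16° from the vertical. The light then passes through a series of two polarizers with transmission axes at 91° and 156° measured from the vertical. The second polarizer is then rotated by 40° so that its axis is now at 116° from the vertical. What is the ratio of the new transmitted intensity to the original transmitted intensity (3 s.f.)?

I_new/I_old ≈ 4.60

Before rotation:
I₁ = I₀ cos²(91° − 16°) = I₀ cos²(75°) = 0.06699 I₀.
I₂ = I₁ cos²(156° − 91°) = 0.06699 I₀ · cos²(65°) = 0.01196 I₀.
After rotation:
I₁ = I₀ cos²(91° − 16°) = I₀ cos²(75°) = 0.06699 I₀.
I₂ = I₁ cos²(116° − 91°) = 0.06699 I₀ · cos²(25°) = 0.05502 I₀.
Ratio = 0.05502 / 0.01196 = 4.599.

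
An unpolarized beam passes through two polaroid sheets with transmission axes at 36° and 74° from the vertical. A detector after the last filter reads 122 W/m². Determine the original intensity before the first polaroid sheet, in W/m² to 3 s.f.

I₀ ≈ 393 W/m²

Unpolarized light through the first polarizer → I₁ = ½ I₀, now polarized at 36°.
I₂ = I₁ cos²(74° − 36°) = 0.5 I₀ · cos²(38°) = 0.3105 I₀.
So 122 W/m² = 0.3105 I₀, giving I₀ = 122/0.3105 = 392.9 W/m².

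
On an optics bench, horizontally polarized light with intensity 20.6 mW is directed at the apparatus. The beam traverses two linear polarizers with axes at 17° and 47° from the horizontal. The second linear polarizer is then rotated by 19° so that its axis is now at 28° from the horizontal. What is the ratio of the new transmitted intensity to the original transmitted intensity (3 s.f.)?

Before rotation:
I₁ = I₀ cos²(17° − 0°) = I₀ cos²(17°) = 0.9145 I₀.
I₂ = I₁ cos²(47° − 17°) = 0.9145 I₀ · cos²(30°) = 0.6859 I₀.
After rotation:
I₁ = I₀ cos²(17° − 0°) = I₀ cos²(17°) = 0.9145 I₀.
I₂ = I₁ cos²(28° − 17°) = 0.9145 I₀ · cos²(11°) = 0.8812 I₀.
Ratio = 0.8812 / 0.6859 = 1.285.

I_new/I_old ≈ 1.28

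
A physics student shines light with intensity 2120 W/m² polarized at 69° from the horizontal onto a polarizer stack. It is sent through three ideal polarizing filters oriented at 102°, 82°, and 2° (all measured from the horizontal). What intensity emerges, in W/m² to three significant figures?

I₁ = 2120 W/m² · cos²(33°) = 1491 W/m².
I₂ = I₁ · cos²(20°) = 1491 · 0.883 = 1317 W/m².
I₃ = I₂ · cos²(80°) = 1317 · 0.03015 = 39.7 W/m².

I ≈ 39.7 W/m²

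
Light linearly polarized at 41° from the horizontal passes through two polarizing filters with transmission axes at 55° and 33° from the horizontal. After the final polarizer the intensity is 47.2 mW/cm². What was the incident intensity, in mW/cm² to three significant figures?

I₀ ≈ 58.3 mW/cm²

I₁ = I₀ cos²(55° − 41°) = I₀ cos²(14°) = 0.9415 I₀.
I₂ = I₁ cos²(33° − 55°) = 0.9415 I₀ · cos²(22°) = 0.8094 I₀.
So 47.2 mW/cm² = 0.8094 I₀, giving I₀ = 47.2/0.8094 = 58.32 mW/cm².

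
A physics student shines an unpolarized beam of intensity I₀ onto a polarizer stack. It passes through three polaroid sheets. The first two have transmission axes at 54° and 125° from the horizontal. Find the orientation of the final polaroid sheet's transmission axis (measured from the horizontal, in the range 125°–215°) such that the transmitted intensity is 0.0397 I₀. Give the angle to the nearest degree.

θ ≈ 155°

Unpolarized light through the first polarizer → I₁ = ½ I₀, now polarized at 54°.
I₂ = I₁ cos²(125° − 54°) = 0.5 I₀ · cos²(71°) = 0.053 I₀.
Need I₃/I₀ = 0.0397, so cos²(θ − 125°) = 0.0397 / 0.053 = 0.7491.
θ − 125° = arccos(√0.7491) = 30.1°, giving θ ≈ 125 + 30.1 = 155.1°.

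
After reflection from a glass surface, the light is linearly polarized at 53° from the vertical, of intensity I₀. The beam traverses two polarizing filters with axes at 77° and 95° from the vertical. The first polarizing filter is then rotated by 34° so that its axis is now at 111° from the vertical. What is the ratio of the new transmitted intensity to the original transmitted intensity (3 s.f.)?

I_new/I_old ≈ 0.344

Before rotation:
I₁ = I₀ cos²(77° − 53°) = I₀ cos²(24°) = 0.8346 I₀.
I₂ = I₁ cos²(95° − 77°) = 0.8346 I₀ · cos²(18°) = 0.7549 I₀.
After rotation:
I₁ = I₀ cos²(111° − 53°) = I₀ cos²(58°) = 0.2808 I₀.
I₂ = I₁ cos²(95° − 111°) = 0.2808 I₀ · cos²(16°) = 0.2595 I₀.
Ratio = 0.2595 / 0.7549 = 0.3437.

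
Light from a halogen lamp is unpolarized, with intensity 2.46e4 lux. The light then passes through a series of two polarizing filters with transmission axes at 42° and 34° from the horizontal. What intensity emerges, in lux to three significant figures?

I ≈ 1.21e4 lux

Unpolarized light through the first polarizer → I₁ = 2.46e4 lux/2 = 1.23e+04 lux, polarized at 42°.
I₂ = I₁ · cos²(8°) = 1.23e+04 · 0.9806 = 1.206e+04 lux.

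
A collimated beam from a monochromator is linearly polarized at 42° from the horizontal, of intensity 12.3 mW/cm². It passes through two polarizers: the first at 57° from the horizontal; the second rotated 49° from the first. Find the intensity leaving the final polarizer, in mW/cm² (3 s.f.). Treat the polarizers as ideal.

I ≈ 4.94 mW/cm²

I₁ = 12.3 mW/cm² · cos²(15°) = 11.48 mW/cm².
I₂ = I₁ · cos²(49°) = 11.48 · 0.4304 = 4.939 mW/cm².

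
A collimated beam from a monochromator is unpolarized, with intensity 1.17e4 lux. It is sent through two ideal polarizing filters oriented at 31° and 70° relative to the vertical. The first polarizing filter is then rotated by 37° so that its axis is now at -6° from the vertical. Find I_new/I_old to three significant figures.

I_new/I_old ≈ 0.0969

Before rotation:
Unpolarized light through the first polarizer → I₁ = ½ I₀, now polarized at 31°.
I₂ = I₁ cos²(70° − 31°) = 0.5 I₀ · cos²(39°) = 0.302 I₀.
After rotation:
Unpolarized light through the first polarizer → I₁ = ½ I₀, now polarized at -6°.
I₂ = I₁ cos²(70° + 6°) = 0.5 I₀ · cos²(76°) = 0.02926 I₀.
Ratio = 0.02926 / 0.302 = 0.0969.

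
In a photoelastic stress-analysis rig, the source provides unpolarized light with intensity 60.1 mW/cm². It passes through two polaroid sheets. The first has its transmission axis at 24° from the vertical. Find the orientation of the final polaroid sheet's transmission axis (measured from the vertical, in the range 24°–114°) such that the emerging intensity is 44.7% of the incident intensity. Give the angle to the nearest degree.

θ ≈ 43°

Unpolarized light through the first polarizer → I₁ = ½ I₀, now polarized at 24°.
Need I₂/I₀ = 0.447, so cos²(θ − 24°) = 0.447 / 0.5 = 0.894.
θ − 24° = arccos(√0.894) = 19.0°, giving θ ≈ 24 + 19.0 = 43.0°.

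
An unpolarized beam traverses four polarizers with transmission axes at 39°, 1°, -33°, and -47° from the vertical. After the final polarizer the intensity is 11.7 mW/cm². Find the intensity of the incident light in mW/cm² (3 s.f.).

I₀ ≈ 58.2 mW/cm²

Unpolarized light through the first polarizer → I₁ = ½ I₀, now polarized at 39°.
I₂ = I₁ cos²(1° − 39°) = 0.5 I₀ · cos²(38°) = 0.3105 I₀.
I₃ = I₂ cos²(-33° − 1°) = 0.3105 I₀ · cos²(34°) = 0.2134 I₀.
I₄ = I₃ cos²(-47° + 33°) = 0.2134 I₀ · cos²(14°) = 0.2009 I₀.
So 11.7 mW/cm² = 0.2009 I₀, giving I₀ = 11.7/0.2009 = 58.24 mW/cm².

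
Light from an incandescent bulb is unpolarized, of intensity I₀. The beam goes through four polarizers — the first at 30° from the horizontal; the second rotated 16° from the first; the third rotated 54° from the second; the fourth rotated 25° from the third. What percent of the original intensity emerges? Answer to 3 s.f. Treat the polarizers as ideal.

≈ 13.1%

Unpolarized light through the first polarizer → I₁ = ½ I₀, now polarized at 30°.
I₂ = I₁ cos²(16°) = 0.5 · 0.924 I₀ = 0.462 I₀.
I₃ = I₂ cos²(54°) = 0.462 · 0.3455 I₀ = 0.1596 I₀.
I₄ = I₃ cos²(25°) = 0.1596 · 0.8214 I₀ = 0.1311 I₀.
That is 13.11% of the incident intensity.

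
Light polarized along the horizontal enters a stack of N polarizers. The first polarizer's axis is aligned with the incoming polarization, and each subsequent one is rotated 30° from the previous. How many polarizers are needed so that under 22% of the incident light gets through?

N = 7

First polarizer is aligned with the polarization: full transmission.
Each further stage multiplies by cos²(30°) = 0.75.
After N polarizers: T = 0.75^(N−1). Require T < 0.22 ⇒ N−1 > ln(0.22)/ln(0.75) = 5.26, so N−1 ≥ 6 and N = 7.
Check: N=7 gives T = 0.178 < 0.22; N=6 gives T = 0.2373.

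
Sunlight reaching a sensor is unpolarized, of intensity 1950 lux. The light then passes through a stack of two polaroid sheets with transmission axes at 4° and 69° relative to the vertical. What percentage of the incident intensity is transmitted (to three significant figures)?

≈ 8.93%

Unpolarized light through the first polarizer → I₁ = 1950 lux/2 = 975 lux, polarized at 4°.
I₂ = I₁ · cos²(65°) = 975 · 0.1786 = 174.1 lux.
That is 8.93% of the incident intensity.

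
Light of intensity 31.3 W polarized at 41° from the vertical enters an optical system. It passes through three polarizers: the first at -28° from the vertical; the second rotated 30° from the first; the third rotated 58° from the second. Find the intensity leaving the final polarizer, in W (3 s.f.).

I₁ = 31.3 W · cos²(69°) = 4.02 W.
I₂ = I₁ · cos²(30°) = 4.02 · 0.75 = 3.015 W.
I₃ = I₂ · cos²(58°) = 3.015 · 0.2808 = 0.8466 W.

I ≈ 0.847 W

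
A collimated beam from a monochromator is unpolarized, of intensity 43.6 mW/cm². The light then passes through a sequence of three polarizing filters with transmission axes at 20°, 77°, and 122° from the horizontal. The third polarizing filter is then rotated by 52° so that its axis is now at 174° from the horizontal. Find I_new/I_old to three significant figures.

Before rotation:
Unpolarized light through the first polarizer → I₁ = ½ I₀, now polarized at 20°.
I₂ = I₁ cos²(77° − 20°) = 0.5 I₀ · cos²(57°) = 0.1483 I₀.
I₃ = I₂ cos²(122° − 77°) = 0.1483 I₀ · cos²(45°) = 0.07416 I₀.
After rotation:
Unpolarized light through the first polarizer → I₁ = ½ I₀, now polarized at 20°.
I₂ = I₁ cos²(77° − 20°) = 0.5 I₀ · cos²(57°) = 0.1483 I₀.
Angle between axes 2 and 3: 83°. I₃ = 0.1483 I₀ · cos²(83°) = 0.002203 I₀.
Ratio = 0.002203 / 0.07416 = 0.0297.

I_new/I_old ≈ 0.0297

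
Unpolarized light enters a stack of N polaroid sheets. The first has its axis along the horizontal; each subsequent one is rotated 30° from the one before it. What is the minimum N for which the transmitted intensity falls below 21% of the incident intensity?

First polarizer halves the unpolarized light: factor 1/2.
Each further stage multiplies by cos²(30°) = 0.75.
After N polarizers: T = 0.5·0.75^(N−1). Require T < 0.21 ⇒ N−1 > ln(0.21/0.5)/ln(0.75) = 3.02, so N−1 ≥ 4 and N = 5.
Check: N=5 gives T = 0.1582 < 0.21; N=4 gives T = 0.2109.

N = 5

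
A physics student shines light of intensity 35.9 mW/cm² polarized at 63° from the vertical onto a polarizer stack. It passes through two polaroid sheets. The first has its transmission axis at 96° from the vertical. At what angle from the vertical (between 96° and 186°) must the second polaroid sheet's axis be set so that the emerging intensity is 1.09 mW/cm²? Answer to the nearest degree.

By Malus's law, I₁ = I₀ cos²(96° − 63°) = I₀ cos²(33°) = 0.7034 I₀.
Target fraction: 1.09 / 35.9 mW/cm² = 0.03036 of I₀.
Need I₂/I₀ = 0.03036, so cos²(θ − 96°) = 0.03036 / 0.7034 = 0.04317.
θ − 96° = arccos(√0.04317) = 78.0°, giving θ ≈ 96 + 78.0 = 174.0°.

θ ≈ 174°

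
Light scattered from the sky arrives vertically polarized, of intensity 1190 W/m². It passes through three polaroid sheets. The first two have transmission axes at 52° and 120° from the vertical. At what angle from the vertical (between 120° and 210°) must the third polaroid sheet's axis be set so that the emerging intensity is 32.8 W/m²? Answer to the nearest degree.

I₁ = I₀ cos²(52° − 0°) = I₀ cos²(52°) = 0.379 I₀.
I₂ = I₁ cos²(120° − 52°) = 0.379 I₀ · cos²(68°) = 0.05319 I₀.
Target fraction: 32.8 / 1190 W/m² = 0.02756 of I₀.
Need I₃/I₀ = 0.02756, so cos²(θ − 120°) = 0.02756 / 0.05319 = 0.5182.
θ − 120° = arccos(√0.5182) = 44.0°, giving θ ≈ 120 + 44.0 = 164.0°.

θ ≈ 164°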